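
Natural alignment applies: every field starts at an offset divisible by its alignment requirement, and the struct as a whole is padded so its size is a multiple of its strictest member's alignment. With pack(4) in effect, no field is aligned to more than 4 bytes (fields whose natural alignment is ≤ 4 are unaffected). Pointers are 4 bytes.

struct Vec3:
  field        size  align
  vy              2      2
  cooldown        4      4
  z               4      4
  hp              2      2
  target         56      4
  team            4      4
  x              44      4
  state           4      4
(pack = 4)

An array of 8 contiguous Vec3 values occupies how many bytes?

vy at 0 (size 2, align 2) → ends 2
pad 2 to align 4 for cooldown
cooldown at 4 (size 4, align 4) → ends 8
z at 8 (size 4, align 4) → ends 12
hp at 12 (size 2, align 2) → ends 14
pad 2 to align 4 for target
target at 16 (size 56, align 4) → ends 72
team at 72 (size 4, align 4) → ends 76
x at 76 (size 44, align 4) → ends 120
state at 120 (size 4, align 4) → ends 124
total 124 bytes, alignment 4
array of 8: 8 × 124 = 992

992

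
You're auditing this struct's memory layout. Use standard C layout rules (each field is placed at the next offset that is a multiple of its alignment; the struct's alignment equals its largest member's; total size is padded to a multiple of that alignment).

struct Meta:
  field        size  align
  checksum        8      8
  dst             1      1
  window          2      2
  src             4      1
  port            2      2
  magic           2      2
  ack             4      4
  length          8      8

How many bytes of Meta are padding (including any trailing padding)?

1

0..8  checksum  (8B, 8-aligned)
8..9  dst  (1B, 1-aligned)
9..10  -- padding (1B)
10..12  window  (2B, 2-aligned)
12..16  src  (4B, 1-aligned)
16..18  port  (2B, 2-aligned)
18..20  magic  (2B, 2-aligned)
20..24  ack  (4B, 4-aligned)
24..32  length  (8B, 8-aligned)
sizeof = 32, alignof = 8
data bytes 31, size 32 → padding 1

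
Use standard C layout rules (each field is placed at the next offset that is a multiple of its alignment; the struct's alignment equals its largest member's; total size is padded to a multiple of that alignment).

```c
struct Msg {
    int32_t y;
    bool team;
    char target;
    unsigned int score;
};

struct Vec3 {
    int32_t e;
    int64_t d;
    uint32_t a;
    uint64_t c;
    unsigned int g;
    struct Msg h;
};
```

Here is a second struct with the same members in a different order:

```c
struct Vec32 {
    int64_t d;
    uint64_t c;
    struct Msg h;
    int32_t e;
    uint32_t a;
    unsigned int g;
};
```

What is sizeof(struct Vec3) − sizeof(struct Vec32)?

8

Msg: y at 0 (size 4, align 4) → ends 4; team at 4 (size 1, align 1) → ends 5; target at 5 (size 1, align 1) → ends 6; pad 2 to align 4 for score; score at 8 (size 4, align 4) → ends 12; total 12 bytes, alignment 4
e at 0 (size 4, align 4) → ends 4
pad 4 to align 8 for d
d at 8 (size 8, align 8) → ends 16
a at 16 (size 4, align 4) → ends 20
pad 4 to align 8 for c
c at 24 (size 8, align 8) → ends 32
g at 32 (size 4, align 4) → ends 36
h at 36 (size 12, align 4) → ends 48
total 48 bytes, alignment 8
— Vec32 —
d at 0 (size 8, align 8) → ends 8
c at 8 (size 8, align 8) → ends 16
h at 16 (size 12, align 4) → ends 28
e at 28 (size 4, align 4) → ends 32
a at 32 (size 4, align 4) → ends 36
g at 36 (size 4, align 4) → ends 40
total 40 bytes, alignment 8
48 − 40 = 8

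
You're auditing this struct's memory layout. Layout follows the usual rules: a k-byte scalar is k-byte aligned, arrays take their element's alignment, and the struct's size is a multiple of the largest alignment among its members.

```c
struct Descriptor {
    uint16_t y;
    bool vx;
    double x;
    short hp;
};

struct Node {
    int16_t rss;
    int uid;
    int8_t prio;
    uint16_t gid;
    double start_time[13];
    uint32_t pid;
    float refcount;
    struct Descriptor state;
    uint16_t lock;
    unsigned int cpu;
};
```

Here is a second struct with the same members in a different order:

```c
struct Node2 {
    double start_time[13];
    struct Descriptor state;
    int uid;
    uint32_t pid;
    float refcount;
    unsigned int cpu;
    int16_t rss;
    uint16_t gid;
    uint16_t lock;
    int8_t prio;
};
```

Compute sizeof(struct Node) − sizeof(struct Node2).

8

Descriptor: @0: y [2B, align 2] → 2; @2: vx [1B, align 1] → 3; +5 pad (align 8); @8: x [8B, align 8] → 16; @16: hp [2B, align 2] → 18; +6 tail pad (align 8); size 24, align 8
@0: rss [2B, align 2] → 2
+2 pad (align 4)
@4: uid [4B, align 4] → 8
@8: prio [1B, align 1] → 9
+1 pad (align 2)
@10: gid [2B, align 2] → 12
+4 pad (align 8)
@16: start_time [104B, align 8] → 120
@120: pid [4B, align 4] → 124
@124: refcount [4B, align 4] → 128
@128: state [24B, align 8] → 152
@152: lock [2B, align 2] → 154
+2 pad (align 4)
@156: cpu [4B, align 4] → 160
size 160, align 8
— Node2 —
@0: start_time [104B, align 8] → 104
@104: state [24B, align 8] → 128
@128: uid [4B, align 4] → 132
@132: pid [4B, align 4] → 136
@136: refcount [4B, align 4] → 140
@140: cpu [4B, align 4] → 144
@144: rss [2B, align 2] → 146
@146: gid [2B, align 2] → 148
@148: lock [2B, align 2] → 150
@150: prio [1B, align 1] → 151
+1 tail pad (align 8)
size 152, align 8
160 − 152 = 8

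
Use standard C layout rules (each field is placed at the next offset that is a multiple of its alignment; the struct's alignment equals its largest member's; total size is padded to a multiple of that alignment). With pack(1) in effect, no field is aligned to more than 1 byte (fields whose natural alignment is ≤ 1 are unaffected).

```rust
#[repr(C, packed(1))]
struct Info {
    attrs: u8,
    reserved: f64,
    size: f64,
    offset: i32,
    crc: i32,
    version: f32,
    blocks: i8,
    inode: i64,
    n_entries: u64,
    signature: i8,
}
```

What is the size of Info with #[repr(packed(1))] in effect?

47

0..1  attrs  (1B, 1-aligned)
1..9  reserved  (8B, 1-aligned)
9..17  size  (8B, 1-aligned)
17..21  offset  (4B, 1-aligned)
21..25  crc  (4B, 1-aligned)
25..29  version  (4B, 1-aligned)
29..30  blocks  (1B, 1-aligned)
30..38  inode  (8B, 1-aligned)
38..46  n_entries  (8B, 1-aligned)
46..47  signature  (1B, 1-aligned)
sizeof = 47, alignof = 1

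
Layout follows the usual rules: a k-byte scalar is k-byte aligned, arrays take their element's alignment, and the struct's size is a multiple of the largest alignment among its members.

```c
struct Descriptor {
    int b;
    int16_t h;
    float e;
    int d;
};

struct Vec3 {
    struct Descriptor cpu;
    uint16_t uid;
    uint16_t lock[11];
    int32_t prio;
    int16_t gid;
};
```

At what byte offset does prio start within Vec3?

40

Descriptor: 0..4  b  (4B, 4-aligned); 4..6  h  (2B, 2-aligned); 6..8  -- padding (2B); 8..12  e  (4B, 4-aligned); 12..16  d  (4B, 4-aligned); sizeof = 16, alignof = 4
0..16  cpu  (16B, 4-aligned)
16..18  uid  (2B, 2-aligned)
18..40  lock  (22B, 2-aligned)
40..44  prio  (4B, 4-aligned)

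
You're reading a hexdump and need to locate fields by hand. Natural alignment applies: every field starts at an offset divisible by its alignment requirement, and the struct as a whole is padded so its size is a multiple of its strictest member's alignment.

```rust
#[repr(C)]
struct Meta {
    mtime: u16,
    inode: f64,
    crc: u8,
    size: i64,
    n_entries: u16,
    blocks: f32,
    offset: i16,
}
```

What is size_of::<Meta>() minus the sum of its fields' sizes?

21

mtime at 0 (size 2, align 2) → ends 2
pad 6 to align 8 for inode
inode at 8 (size 8, align 8) → ends 16
crc at 16 (size 1, align 1) → ends 17
pad 7 to align 8 for size
size at 24 (size 8, align 8) → ends 32
n_entries at 32 (size 2, align 2) → ends 34
pad 2 to align 4 for blocks
blocks at 36 (size 4, align 4) → ends 40
offset at 40 (size 2, align 2) → ends 42
tail pad 6 to reach multiple of 8
total 48 bytes, alignment 8
data bytes 27, size 48 → padding 21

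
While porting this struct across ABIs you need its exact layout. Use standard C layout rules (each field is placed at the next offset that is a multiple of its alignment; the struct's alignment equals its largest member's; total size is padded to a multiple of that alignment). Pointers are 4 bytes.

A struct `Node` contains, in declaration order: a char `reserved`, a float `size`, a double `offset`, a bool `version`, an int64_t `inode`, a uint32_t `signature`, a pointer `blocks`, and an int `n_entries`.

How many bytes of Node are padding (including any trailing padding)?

14

@0: reserved [1B, align 1] → 1
+3 pad (align 4)
@4: size [4B, align 4] → 8
@8: offset [8B, align 8] → 16
@16: version [1B, align 1] → 17
+7 pad (align 8)
@24: inode [8B, align 8] → 32
@32: signature [4B, align 4] → 36
@36: blocks [4B, align 4] → 40
@40: n_entries [4B, align 4] → 44
+4 tail pad (align 8)
size 48, align 8
data bytes 34, size 48 → padding 14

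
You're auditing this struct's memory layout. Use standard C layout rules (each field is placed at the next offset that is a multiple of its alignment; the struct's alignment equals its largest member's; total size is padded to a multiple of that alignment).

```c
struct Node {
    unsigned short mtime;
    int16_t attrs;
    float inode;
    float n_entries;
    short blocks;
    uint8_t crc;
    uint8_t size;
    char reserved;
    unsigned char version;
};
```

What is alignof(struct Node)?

member alignments: mtime=2, attrs=2, inode=4, n_entries=4, blocks=2, crc=1, size=1, reserved=1, version=1
max = 4

4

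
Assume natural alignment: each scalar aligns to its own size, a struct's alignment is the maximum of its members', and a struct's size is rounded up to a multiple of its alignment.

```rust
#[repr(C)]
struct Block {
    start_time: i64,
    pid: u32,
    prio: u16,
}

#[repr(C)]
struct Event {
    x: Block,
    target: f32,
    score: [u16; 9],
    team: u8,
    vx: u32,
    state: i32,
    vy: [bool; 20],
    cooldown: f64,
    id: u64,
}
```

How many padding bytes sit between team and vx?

1

Block: 0..8  start_time  (8B, 8-aligned); 8..12  pid  (4B, 4-aligned); 12..14  prio  (2B, 2-aligned); 14..16  -- tail padding (2B); sizeof = 16, alignof = 8
0..16  x  (16B, 8-aligned)
16..20  target  (4B, 4-aligned)
20..38  score  (18B, 2-aligned)
38..39  team  (1B, 1-aligned)
39..40  -- padding (1B)
40..44  vx  (4B, 4-aligned)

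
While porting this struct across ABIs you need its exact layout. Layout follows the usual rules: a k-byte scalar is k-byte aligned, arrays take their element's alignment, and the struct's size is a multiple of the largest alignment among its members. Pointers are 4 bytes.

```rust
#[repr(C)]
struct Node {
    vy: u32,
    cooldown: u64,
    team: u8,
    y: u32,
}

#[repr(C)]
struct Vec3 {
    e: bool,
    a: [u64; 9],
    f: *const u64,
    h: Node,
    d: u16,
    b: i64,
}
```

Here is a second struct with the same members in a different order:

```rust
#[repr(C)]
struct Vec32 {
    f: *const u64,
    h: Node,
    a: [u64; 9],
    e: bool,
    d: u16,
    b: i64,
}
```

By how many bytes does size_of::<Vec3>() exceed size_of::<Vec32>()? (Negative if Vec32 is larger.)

Node: 0..4  vy  (4B, 4-aligned); 4..8  -- padding (4B); 8..16  cooldown  (8B, 8-aligned); 16..17  team  (1B, 1-aligned); 17..20  -- padding (3B); 20..24  y  (4B, 4-aligned); sizeof = 24, alignof = 8
0..1  e  (1B, 1-aligned)
1..8  -- padding (7B)
8..80  a  (72B, 8-aligned)
80..84  f  (4B, 4-aligned)
84..88  -- padding (4B)
88..112  h  (24B, 8-aligned)
112..114  d  (2B, 2-aligned)
114..120  -- padding (6B)
120..128  b  (8B, 8-aligned)
sizeof = 128, alignof = 8
— Vec32 —
0..4  f  (4B, 4-aligned)
4..8  -- padding (4B)
8..32  h  (24B, 8-aligned)
32..104  a  (72B, 8-aligned)
104..105  e  (1B, 1-aligned)
105..106  -- padding (1B)
106..108  d  (2B, 2-aligned)
108..112  -- padding (4B)
112..120  b  (8B, 8-aligned)
sizeof = 120, alignof = 8
128 − 120 = 8

8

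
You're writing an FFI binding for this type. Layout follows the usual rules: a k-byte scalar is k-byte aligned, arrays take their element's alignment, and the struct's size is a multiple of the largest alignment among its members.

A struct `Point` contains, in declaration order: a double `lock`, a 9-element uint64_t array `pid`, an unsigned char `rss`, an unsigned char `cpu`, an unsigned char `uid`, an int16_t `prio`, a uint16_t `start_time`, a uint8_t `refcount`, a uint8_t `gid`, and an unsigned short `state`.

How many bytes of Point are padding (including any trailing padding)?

lock at 0 (size 8, align 8) → ends 8
pid at 8 (size 72, align 8) → ends 80
rss at 80 (size 1, align 1) → ends 81
cpu at 81 (size 1, align 1) → ends 82
uid at 82 (size 1, align 1) → ends 83
pad 1 to align 2 for prio
prio at 84 (size 2, align 2) → ends 86
start_time at 86 (size 2, align 2) → ends 88
refcount at 88 (size 1, align 1) → ends 89
gid at 89 (size 1, align 1) → ends 90
state at 90 (size 2, align 2) → ends 92
tail pad 4 to reach multiple of 8
total 96 bytes, alignment 8
data bytes 91, size 96 → padding 5

5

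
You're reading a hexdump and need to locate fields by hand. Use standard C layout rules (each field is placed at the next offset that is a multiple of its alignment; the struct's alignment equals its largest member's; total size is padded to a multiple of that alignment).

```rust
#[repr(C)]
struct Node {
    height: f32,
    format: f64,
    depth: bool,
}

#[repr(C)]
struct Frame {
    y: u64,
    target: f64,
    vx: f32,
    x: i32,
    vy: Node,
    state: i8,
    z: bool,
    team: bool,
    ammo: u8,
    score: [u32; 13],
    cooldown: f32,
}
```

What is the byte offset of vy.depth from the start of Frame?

Node: @0: height [4B, align 4] → 4; +4 pad (align 8); @8: format [8B, align 8] → 16; @16: depth [1B, align 1] → 17; +7 tail pad (align 8); size 24, align 8
@0: y [8B, align 8] → 8
@8: target [8B, align 8] → 16
@16: vx [4B, align 4] → 20
@20: x [4B, align 4] → 24
@24: vy [24B, align 8] → 48
within Node: depth at 16
24 + 16 = 40

40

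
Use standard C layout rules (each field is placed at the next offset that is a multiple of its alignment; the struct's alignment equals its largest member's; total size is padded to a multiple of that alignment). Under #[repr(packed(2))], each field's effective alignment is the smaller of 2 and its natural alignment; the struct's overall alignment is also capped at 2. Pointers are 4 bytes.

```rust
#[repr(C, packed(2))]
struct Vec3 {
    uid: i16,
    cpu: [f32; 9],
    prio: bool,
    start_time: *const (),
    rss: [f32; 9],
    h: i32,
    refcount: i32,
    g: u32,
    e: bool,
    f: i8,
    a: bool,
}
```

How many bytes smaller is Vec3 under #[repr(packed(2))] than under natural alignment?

natural layout:
  @0: uid [2B, align 2] → 2
  +2 pad (align 4)
  @4: cpu [36B, align 4] → 40
  @40: prio [1B, align 1] → 41
  +3 pad (align 4)
  @44: start_time [4B, align 4] → 48
  @48: rss [36B, align 4] → 84
  @84: h [4B, align 4] → 88
  @88: refcount [4B, align 4] → 92
  @92: g [4B, align 4] → 96
  @96: e [1B, align 1] → 97
  @97: f [1B, align 1] → 98
  @98: a [1B, align 1] → 99
  +1 tail pad (align 4)
  size 100, align 4
packed(2) layout:
  @0: uid [2B, align 2] → 2
  @2: cpu [36B, align 2] → 38
  @38: prio [1B, align 1] → 39
  +1 pad (align 2)
  @40: start_time [4B, align 2] → 44
  @44: rss [36B, align 2] → 80
  @80: h [4B, align 2] → 84
  @84: refcount [4B, align 2] → 88
  @88: g [4B, align 2] → 92
  @92: e [1B, align 1] → 93
  @93: f [1B, align 1] → 94
  @94: a [1B, align 1] → 95
  +1 tail pad (align 2)
  size 96, align 2
100 − 96 = 4

4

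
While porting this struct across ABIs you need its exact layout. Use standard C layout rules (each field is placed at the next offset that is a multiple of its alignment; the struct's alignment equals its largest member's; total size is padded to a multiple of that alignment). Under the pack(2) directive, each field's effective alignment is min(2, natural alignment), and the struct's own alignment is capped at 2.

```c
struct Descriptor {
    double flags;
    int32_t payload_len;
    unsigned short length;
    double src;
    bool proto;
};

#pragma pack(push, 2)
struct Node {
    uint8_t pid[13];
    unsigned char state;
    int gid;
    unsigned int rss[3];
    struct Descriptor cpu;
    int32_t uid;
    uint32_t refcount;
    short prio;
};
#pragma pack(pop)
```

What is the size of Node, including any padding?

72 bytes

Descriptor: @0: flags [8B, align 8] → 8; @8: payload_len [4B, align 4] → 12; @12: length [2B, align 2] → 14; +2 pad (align 8); @16: src [8B, align 8] → 24; @24: proto [1B, align 1] → 25; +7 tail pad (align 8); size 32, align 8
@0: pid [13B, align 1] → 13
@13: state [1B, align 1] → 14
@14: gid [4B, align 2] → 18
@18: rss [12B, align 2] → 30
@30: cpu [32B, align 2] → 62
@62: uid [4B, align 2] → 66
@66: refcount [4B, align 2] → 70
@70: prio [2B, align 2] → 72
size 72, align 2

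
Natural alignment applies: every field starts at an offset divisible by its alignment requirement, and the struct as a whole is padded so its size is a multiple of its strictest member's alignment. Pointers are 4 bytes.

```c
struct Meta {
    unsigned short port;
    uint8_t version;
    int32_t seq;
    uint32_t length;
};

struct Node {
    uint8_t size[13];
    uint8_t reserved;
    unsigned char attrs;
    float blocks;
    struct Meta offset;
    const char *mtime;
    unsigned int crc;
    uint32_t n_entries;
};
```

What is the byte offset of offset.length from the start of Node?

28

Meta: 0..2  port  (2B, 2-aligned); 2..3  version  (1B, 1-aligned); 3..4  -- padding (1B); 4..8  seq  (4B, 4-aligned); 8..12  length  (4B, 4-aligned); sizeof = 12, alignof = 4
0..13  size  (13B, 1-aligned)
13..14  reserved  (1B, 1-aligned)
14..15  attrs  (1B, 1-aligned)
15..16  -- padding (1B)
16..20  blocks  (4B, 4-aligned)
20..32  offset  (12B, 4-aligned)
within Meta: length at 8
20 + 8 = 28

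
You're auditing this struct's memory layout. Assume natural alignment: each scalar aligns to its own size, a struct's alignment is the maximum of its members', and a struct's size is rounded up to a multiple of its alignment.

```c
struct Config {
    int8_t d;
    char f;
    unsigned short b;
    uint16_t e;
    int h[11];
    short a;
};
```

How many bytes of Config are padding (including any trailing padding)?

4

d at 0 (size 1, align 1) → ends 1
f at 1 (size 1, align 1) → ends 2
b at 2 (size 2, align 2) → ends 4
e at 4 (size 2, align 2) → ends 6
pad 2 to align 4 for h
h at 8 (size 44, align 4) → ends 52
a at 52 (size 2, align 2) → ends 54
tail pad 2 to reach multiple of 4
total 56 bytes, alignment 4
data bytes 52, size 56 → padding 4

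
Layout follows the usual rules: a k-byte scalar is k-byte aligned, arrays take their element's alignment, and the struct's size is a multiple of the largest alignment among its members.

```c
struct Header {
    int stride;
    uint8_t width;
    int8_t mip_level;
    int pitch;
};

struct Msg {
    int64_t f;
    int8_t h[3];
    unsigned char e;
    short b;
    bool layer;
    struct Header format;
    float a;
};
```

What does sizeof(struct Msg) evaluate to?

32 bytes

Header: @0: stride [4B, align 4] → 4; @4: width [1B, align 1] → 5; @5: mip_level [1B, align 1] → 6; +2 pad (align 4); @8: pitch [4B, align 4] → 12; size 12, align 4
@0: f [8B, align 8] → 8
@8: h [3B, align 1] → 11
@11: e [1B, align 1] → 12
@12: b [2B, align 2] → 14
@14: layer [1B, align 1] → 15
+1 pad (align 4)
@16: format [12B, align 4] → 28
@28: a [4B, align 4] → 32
size 32, align 8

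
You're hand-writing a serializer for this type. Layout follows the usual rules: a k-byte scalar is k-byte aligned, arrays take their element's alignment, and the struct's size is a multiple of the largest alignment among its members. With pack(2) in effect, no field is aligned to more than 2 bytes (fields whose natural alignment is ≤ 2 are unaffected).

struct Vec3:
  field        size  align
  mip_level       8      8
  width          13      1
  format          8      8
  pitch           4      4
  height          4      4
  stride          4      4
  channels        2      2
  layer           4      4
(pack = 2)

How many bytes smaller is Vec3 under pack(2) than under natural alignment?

natural layout:
  @0: mip_level [8B, align 8] → 8
  @8: width [13B, align 1] → 21
  +3 pad (align 8)
  @24: format [8B, align 8] → 32
  @32: pitch [4B, align 4] → 36
  @36: height [4B, align 4] → 40
  @40: stride [4B, align 4] → 44
  @44: channels [2B, align 2] → 46
  +2 pad (align 4)
  @48: layer [4B, align 4] → 52
  +4 tail pad (align 8)
  size 56, align 8
packed(2) layout:
  @0: mip_level [8B, align 2] → 8
  @8: width [13B, align 1] → 21
  +1 pad (align 2)
  @22: format [8B, align 2] → 30
  @30: pitch [4B, align 2] → 34
  @34: height [4B, align 2] → 38
  @38: stride [4B, align 2] → 42
  @42: channels [2B, align 2] → 44
  @44: layer [4B, align 2] → 48
  size 48, align 2
56 − 48 = 8

8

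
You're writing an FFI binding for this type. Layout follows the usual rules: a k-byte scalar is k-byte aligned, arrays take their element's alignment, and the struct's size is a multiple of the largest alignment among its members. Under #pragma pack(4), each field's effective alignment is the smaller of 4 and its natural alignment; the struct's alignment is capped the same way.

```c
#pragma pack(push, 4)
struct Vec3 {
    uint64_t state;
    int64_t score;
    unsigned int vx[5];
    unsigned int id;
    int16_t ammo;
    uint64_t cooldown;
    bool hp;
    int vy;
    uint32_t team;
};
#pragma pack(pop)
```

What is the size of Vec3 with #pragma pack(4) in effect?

64

state at 0 (size 8, align 4) → ends 8
score at 8 (size 8, align 4) → ends 16
vx at 16 (size 20, align 4) → ends 36
id at 36 (size 4, align 4) → ends 40
ammo at 40 (size 2, align 2) → ends 42
pad 2 to align 4 for cooldown
cooldown at 44 (size 8, align 4) → ends 52
hp at 52 (size 1, align 1) → ends 53
pad 3 to align 4 for vy
vy at 56 (size 4, align 4) → ends 60
team at 60 (size 4, align 4) → ends 64
total 64 bytes, alignment 4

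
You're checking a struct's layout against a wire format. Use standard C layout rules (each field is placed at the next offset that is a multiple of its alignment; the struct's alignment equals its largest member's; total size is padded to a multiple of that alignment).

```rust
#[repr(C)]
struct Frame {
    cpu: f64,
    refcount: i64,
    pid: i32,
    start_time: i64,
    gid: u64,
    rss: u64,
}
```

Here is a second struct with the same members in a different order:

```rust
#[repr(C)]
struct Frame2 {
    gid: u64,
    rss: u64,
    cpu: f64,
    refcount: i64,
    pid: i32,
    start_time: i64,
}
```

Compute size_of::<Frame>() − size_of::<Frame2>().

@0: cpu [8B, align 8] → 8
@8: refcount [8B, align 8] → 16
@16: pid [4B, align 4] → 20
+4 pad (align 8)
@24: start_time [8B, align 8] → 32
@32: gid [8B, align 8] → 40
@40: rss [8B, align 8] → 48
size 48, align 8
— Frame2 —
@0: gid [8B, align 8] → 8
@8: rss [8B, align 8] → 16
@16: cpu [8B, align 8] → 24
@24: refcount [8B, align 8] → 32
@32: pid [4B, align 4] → 36
+4 pad (align 8)
@40: start_time [8B, align 8] → 48
size 48, align 8
48 − 48 = 0

0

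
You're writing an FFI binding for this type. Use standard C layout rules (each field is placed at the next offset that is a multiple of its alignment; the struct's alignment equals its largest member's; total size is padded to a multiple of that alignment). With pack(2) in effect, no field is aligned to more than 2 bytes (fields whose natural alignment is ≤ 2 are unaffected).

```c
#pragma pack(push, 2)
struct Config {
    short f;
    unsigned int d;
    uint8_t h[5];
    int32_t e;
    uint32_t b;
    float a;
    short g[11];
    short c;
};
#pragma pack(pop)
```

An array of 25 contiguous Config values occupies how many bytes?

f at 0 (size 2, align 2) → ends 2
d at 2 (size 4, align 2) → ends 6
h at 6 (size 5, align 1) → ends 11
pad 1 to align 2 for e
e at 12 (size 4, align 2) → ends 16
b at 16 (size 4, align 2) → ends 20
a at 20 (size 4, align 2) → ends 24
g at 24 (size 22, align 2) → ends 46
c at 46 (size 2, align 2) → ends 48
total 48 bytes, alignment 2
array of 25: 25 × 48 = 1200

1200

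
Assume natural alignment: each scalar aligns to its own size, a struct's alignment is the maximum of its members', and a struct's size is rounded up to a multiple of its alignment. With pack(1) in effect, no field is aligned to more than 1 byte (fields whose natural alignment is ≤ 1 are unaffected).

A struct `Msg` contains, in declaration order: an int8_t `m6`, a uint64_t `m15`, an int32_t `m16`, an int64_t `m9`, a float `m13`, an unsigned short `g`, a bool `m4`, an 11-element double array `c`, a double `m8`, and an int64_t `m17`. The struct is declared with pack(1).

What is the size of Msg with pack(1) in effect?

132

@0: m6 [1B, align 1] → 1
@1: m15 [8B, align 1] → 9
@9: m16 [4B, align 1] → 13
@13: m9 [8B, align 1] → 21
@21: m13 [4B, align 1] → 25
@25: g [2B, align 1] → 27
@27: m4 [1B, align 1] → 28
@28: c [88B, align 1] → 116
@116: m8 [8B, align 1] → 124
@124: m17 [8B, align 1] → 132
size 132, align 1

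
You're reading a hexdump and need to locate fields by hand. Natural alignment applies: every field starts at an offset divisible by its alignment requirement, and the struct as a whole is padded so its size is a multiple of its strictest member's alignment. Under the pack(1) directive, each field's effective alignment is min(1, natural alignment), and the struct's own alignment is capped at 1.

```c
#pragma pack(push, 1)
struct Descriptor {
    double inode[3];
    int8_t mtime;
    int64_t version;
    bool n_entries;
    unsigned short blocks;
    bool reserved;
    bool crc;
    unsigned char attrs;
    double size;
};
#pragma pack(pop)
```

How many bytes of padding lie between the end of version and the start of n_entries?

@0: inode [24B, align 1] → 24
@24: mtime [1B, align 1] → 25
@25: version [8B, align 1] → 33
@33: n_entries [1B, align 1] → 34

0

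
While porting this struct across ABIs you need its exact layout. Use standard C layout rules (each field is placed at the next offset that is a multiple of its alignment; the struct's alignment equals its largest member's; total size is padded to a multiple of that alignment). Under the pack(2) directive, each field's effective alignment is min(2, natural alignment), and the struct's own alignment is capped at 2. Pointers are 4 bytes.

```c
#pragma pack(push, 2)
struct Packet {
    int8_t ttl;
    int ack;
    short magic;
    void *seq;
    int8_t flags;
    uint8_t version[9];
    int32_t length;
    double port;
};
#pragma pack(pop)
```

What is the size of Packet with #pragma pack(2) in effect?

0..1  ttl  (1B, 1-aligned)
1..2  -- padding (1B)
2..6  ack  (4B, 2-aligned)
6..8  magic  (2B, 2-aligned)
8..12  seq  (4B, 2-aligned)
12..13  flags  (1B, 1-aligned)
13..22  version  (9B, 1-aligned)
22..26  length  (4B, 2-aligned)
26..34  port  (8B, 2-aligned)
sizeof = 34, alignof = 2

34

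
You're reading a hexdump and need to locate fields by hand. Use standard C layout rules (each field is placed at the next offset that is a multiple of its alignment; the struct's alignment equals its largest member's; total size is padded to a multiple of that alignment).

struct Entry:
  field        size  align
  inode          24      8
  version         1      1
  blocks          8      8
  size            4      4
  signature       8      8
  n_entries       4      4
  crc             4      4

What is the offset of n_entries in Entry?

0..24  inode  (24B, 8-aligned)
24..25  version  (1B, 1-aligned)
25..32  -- padding (7B)
32..40  blocks  (8B, 8-aligned)
40..44  size  (4B, 4-aligned)
44..48  -- padding (4B)
48..56  signature  (8B, 8-aligned)
56..60  n_entries  (4B, 4-aligned)

56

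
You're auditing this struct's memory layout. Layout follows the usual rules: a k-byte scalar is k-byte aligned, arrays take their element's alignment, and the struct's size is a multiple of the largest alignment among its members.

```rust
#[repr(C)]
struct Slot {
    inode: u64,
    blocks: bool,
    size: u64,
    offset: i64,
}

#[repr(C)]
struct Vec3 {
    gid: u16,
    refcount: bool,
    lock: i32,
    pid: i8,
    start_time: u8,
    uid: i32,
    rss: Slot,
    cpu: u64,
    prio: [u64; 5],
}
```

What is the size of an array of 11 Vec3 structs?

Slot: inode at 0 (size 8, align 8) → ends 8; blocks at 8 (size 1, align 1) → ends 9; pad 7 to align 8 for size; size at 16 (size 8, align 8) → ends 24; offset at 24 (size 8, align 8) → ends 32; total 32 bytes, alignment 8
gid at 0 (size 2, align 2) → ends 2
refcount at 2 (size 1, align 1) → ends 3
pad 1 to align 4 for lock
lock at 4 (size 4, align 4) → ends 8
pid at 8 (size 1, align 1) → ends 9
start_time at 9 (size 1, align 1) → ends 10
pad 2 to align 4 for uid
uid at 12 (size 4, align 4) → ends 16
rss at 16 (size 32, align 8) → ends 48
cpu at 48 (size 8, align 8) → ends 56
prio at 56 (size 40, align 8) → ends 96
total 96 bytes, alignment 8
array of 11: 11 × 96 = 1056

1056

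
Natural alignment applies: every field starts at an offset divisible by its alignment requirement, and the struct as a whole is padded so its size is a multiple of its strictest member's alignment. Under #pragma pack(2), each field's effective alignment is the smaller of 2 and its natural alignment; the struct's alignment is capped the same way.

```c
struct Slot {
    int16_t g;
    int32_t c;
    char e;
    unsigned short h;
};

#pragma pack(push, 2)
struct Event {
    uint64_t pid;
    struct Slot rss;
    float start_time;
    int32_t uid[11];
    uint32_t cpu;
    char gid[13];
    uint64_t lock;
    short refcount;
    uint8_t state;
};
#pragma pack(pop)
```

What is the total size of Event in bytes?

Slot: g at 0 (size 2, align 2) → ends 2; pad 2 to align 4 for c; c at 4 (size 4, align 4) → ends 8; e at 8 (size 1, align 1) → ends 9; pad 1 to align 2 for h; h at 10 (size 2, align 2) → ends 12; total 12 bytes, alignment 4
pid at 0 (size 8, align 2) → ends 8
rss at 8 (size 12, align 2) → ends 20
start_time at 20 (size 4, align 2) → ends 24
uid at 24 (size 44, align 2) → ends 68
cpu at 68 (size 4, align 2) → ends 72
gid at 72 (size 13, align 1) → ends 85
pad 1 to align 2 for lock
lock at 86 (size 8, align 2) → ends 94
refcount at 94 (size 2, align 2) → ends 96
state at 96 (size 1, align 1) → ends 97
tail pad 1 to reach multiple of 2
total 98 bytes, alignment 2

98 bytes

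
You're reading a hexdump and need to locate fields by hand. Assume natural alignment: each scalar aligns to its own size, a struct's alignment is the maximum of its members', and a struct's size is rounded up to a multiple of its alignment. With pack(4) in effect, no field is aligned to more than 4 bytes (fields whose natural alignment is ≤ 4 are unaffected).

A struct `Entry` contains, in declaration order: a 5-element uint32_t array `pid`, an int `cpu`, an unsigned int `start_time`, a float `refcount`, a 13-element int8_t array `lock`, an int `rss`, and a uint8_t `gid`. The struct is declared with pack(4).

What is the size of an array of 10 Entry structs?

560

0..20  pid  (20B, 4-aligned)
20..24  cpu  (4B, 4-aligned)
24..28  start_time  (4B, 4-aligned)
28..32  refcount  (4B, 4-aligned)
32..45  lock  (13B, 1-aligned)
45..48  -- padding (3B)
48..52  rss  (4B, 4-aligned)
52..53  gid  (1B, 1-aligned)
53..56  -- tail padding (3B)
sizeof = 56, alignof = 4
array of 10: 10 × 56 = 560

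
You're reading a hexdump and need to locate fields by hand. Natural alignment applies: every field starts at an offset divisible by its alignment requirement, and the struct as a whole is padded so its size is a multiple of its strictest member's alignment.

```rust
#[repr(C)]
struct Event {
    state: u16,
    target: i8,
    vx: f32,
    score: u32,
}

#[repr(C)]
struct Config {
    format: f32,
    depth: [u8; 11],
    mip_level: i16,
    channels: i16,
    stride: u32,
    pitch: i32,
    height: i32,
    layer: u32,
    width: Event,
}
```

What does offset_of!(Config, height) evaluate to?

Event: state at 0 (size 2, align 2) → ends 2; target at 2 (size 1, align 1) → ends 3; pad 1 to align 4 for vx; vx at 4 (size 4, align 4) → ends 8; score at 8 (size 4, align 4) → ends 12; total 12 bytes, alignment 4
format at 0 (size 4, align 4) → ends 4
depth at 4 (size 11, align 1) → ends 15
pad 1 to align 2 for mip_level
mip_level at 16 (size 2, align 2) → ends 18
channels at 18 (size 2, align 2) → ends 20
stride at 20 (size 4, align 4) → ends 24
pitch at 24 (size 4, align 4) → ends 28
height at 28 (size 4, align 4) → ends 32

28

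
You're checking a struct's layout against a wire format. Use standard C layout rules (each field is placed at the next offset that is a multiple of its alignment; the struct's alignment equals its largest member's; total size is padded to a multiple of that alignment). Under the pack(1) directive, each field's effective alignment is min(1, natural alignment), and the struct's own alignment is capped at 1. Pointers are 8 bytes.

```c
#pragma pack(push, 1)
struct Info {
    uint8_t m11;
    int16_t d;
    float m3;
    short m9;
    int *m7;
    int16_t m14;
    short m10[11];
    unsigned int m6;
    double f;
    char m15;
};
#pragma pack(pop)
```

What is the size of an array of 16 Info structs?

@0: m11 [1B, align 1] → 1
@1: d [2B, align 1] → 3
@3: m3 [4B, align 1] → 7
@7: m9 [2B, align 1] → 9
@9: m7 [8B, align 1] → 17
@17: m14 [2B, align 1] → 19
@19: m10 [22B, align 1] → 41
@41: m6 [4B, align 1] → 45
@45: f [8B, align 1] → 53
@53: m15 [1B, align 1] → 54
size 54, align 1
array of 16: 16 × 54 = 864

864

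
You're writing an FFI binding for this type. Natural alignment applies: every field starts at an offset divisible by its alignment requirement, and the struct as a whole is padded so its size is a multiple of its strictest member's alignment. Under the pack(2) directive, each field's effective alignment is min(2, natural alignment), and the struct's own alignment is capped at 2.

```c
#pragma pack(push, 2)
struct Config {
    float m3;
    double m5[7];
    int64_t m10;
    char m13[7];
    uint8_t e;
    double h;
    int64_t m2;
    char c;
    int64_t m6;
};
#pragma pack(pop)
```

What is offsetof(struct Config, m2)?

84

m3 at 0 (size 4, align 2) → ends 4
m5 at 4 (size 56, align 2) → ends 60
m10 at 60 (size 8, align 2) → ends 68
m13 at 68 (size 7, align 1) → ends 75
e at 75 (size 1, align 1) → ends 76
h at 76 (size 8, align 2) → ends 84
m2 at 84 (size 8, align 2) → ends 92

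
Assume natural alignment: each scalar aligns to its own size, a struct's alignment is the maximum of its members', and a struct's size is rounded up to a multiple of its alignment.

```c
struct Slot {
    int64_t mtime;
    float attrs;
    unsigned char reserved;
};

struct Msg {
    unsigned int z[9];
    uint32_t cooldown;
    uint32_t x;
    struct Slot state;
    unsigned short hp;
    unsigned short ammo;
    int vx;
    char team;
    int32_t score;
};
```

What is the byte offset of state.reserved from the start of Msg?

Slot: 0..8  mtime  (8B, 8-aligned); 8..12  attrs  (4B, 4-aligned); 12..13  reserved  (1B, 1-aligned); 13..16  -- tail padding (3B); sizeof = 16, alignof = 8
0..36  z  (36B, 4-aligned)
36..40  cooldown  (4B, 4-aligned)
40..44  x  (4B, 4-aligned)
44..48  -- padding (4B)
48..64  state  (16B, 8-aligned)
within Slot: reserved at 12
48 + 12 = 60

60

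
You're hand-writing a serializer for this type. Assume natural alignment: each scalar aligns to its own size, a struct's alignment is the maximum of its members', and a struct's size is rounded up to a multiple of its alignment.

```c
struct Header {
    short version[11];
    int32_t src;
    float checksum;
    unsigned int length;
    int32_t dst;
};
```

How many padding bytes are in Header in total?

0..22  version  (22B, 2-aligned)
22..24  -- padding (2B)
24..28  src  (4B, 4-aligned)
28..32  checksum  (4B, 4-aligned)
32..36  length  (4B, 4-aligned)
36..40  dst  (4B, 4-aligned)
sizeof = 40, alignof = 4
data bytes 38, size 40 → padding 2

2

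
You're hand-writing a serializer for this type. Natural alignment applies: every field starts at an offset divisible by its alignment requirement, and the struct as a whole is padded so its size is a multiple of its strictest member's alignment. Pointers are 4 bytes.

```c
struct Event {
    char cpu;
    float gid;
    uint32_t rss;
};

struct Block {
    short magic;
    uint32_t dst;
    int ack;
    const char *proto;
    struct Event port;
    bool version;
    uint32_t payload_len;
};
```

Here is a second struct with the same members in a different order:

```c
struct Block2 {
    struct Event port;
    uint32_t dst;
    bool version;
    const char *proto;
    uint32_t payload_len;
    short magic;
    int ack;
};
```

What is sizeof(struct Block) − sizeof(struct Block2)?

Event: @0: cpu [1B, align 1] → 1; +3 pad (align 4); @4: gid [4B, align 4] → 8; @8: rss [4B, align 4] → 12; size 12, align 4
@0: magic [2B, align 2] → 2
+2 pad (align 4)
@4: dst [4B, align 4] → 8
@8: ack [4B, align 4] → 12
@12: proto [4B, align 4] → 16
@16: port [12B, align 4] → 28
@28: version [1B, align 1] → 29
+3 pad (align 4)
@32: payload_len [4B, align 4] → 36
size 36, align 4
— Block2 —
@0: port [12B, align 4] → 12
@12: dst [4B, align 4] → 16
@16: version [1B, align 1] → 17
+3 pad (align 4)
@20: proto [4B, align 4] → 24
@24: payload_len [4B, align 4] → 28
@28: magic [2B, align 2] → 30
+2 pad (align 4)
@32: ack [4B, align 4] → 36
size 36, align 4
36 − 36 = 0

0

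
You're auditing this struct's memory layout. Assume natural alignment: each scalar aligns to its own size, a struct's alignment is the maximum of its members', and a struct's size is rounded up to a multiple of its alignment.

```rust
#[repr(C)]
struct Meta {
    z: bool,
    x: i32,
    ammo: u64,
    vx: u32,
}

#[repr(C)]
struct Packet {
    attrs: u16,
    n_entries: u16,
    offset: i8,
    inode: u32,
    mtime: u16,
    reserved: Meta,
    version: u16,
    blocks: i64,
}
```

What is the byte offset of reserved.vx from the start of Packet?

32

Meta: z at 0 (size 1, align 1) → ends 1; pad 3 to align 4 for x; x at 4 (size 4, align 4) → ends 8; ammo at 8 (size 8, align 8) → ends 16; vx at 16 (size 4, align 4) → ends 20; tail pad 4 to reach multiple of 8; total 24 bytes, alignment 8
attrs at 0 (size 2, align 2) → ends 2
n_entries at 2 (size 2, align 2) → ends 4
offset at 4 (size 1, align 1) → ends 5
pad 3 to align 4 for inode
inode at 8 (size 4, align 4) → ends 12
mtime at 12 (size 2, align 2) → ends 14
pad 2 to align 8 for reserved
reserved at 16 (size 24, align 8) → ends 40
within Meta: vx at 16
16 + 16 = 32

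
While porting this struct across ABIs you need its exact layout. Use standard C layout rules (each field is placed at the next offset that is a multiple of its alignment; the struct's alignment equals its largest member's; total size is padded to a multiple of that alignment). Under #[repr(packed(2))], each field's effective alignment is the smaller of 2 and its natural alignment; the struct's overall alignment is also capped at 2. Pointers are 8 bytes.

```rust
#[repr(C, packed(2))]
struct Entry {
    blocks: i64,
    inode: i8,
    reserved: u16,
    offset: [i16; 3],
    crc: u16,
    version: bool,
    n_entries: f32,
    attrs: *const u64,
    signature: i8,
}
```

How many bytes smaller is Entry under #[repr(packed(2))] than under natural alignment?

natural layout:
  blocks at 0 (size 8, align 8) → ends 8
  inode at 8 (size 1, align 1) → ends 9
  pad 1 to align 2 for reserved
  reserved at 10 (size 2, align 2) → ends 12
  offset at 12 (size 6, align 2) → ends 18
  crc at 18 (size 2, align 2) → ends 20
  version at 20 (size 1, align 1) → ends 21
  pad 3 to align 4 for n_entries
  n_entries at 24 (size 4, align 4) → ends 28
  pad 4 to align 8 for attrs
  attrs at 32 (size 8, align 8) → ends 40
  signature at 40 (size 1, align 1) → ends 41
  tail pad 7 to reach multiple of 8
  total 48 bytes, alignment 8
packed(2) layout:
  blocks at 0 (size 8, align 2) → ends 8
  inode at 8 (size 1, align 1) → ends 9
  pad 1 to align 2 for reserved
  reserved at 10 (size 2, align 2) → ends 12
  offset at 12 (size 6, align 2) → ends 18
  crc at 18 (size 2, align 2) → ends 20
  version at 20 (size 1, align 1) → ends 21
  pad 1 to align 2 for n_entries
  n_entries at 22 (size 4, align 2) → ends 26
  attrs at 26 (size 8, align 2) → ends 34
  signature at 34 (size 1, align 1) → ends 35
  tail pad 1 to reach multiple of 2
  total 36 bytes, alignment 2
48 − 36 = 12

12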